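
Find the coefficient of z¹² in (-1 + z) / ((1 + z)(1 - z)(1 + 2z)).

-8191

Partial fractions give a closed form: a_n = (1)·(-1)^n + (-2)·(-2)^n.
At n = 12: a_12 = -8191.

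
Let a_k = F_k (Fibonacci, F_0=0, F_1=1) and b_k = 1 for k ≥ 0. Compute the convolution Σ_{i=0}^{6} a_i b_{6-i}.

This is [x^6] in the product of the two ordinary generating functions.
Σ = 0·1 + 1·1 + 1·1 + 2·1 + 3·1 + 5·1 + 8·1 = 20.

20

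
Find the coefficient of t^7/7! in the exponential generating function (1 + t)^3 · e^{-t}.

104

The EGF product rule gives c_7 = Σ_{k_1+k_2=7} C(7; k_1,k_2) · ∏ g_i(k_i), where (1+t)^3 gives the falling factorial (3)_k; e^{-t} gives (-1)^k.
g_1(k) for k = 0…7: 1, 3, 6, 6, 0, 0, 0, 0.
g_2(k) for k = 0…7: 1, -1, 1, -1, 1, -1, 1, -1.
c_7 = Σ_k C(7,k)·g_1(k)·g_2(7−k) = 1·1·(-1) + 7·3·1 + 21·6·(-1) + 35·6·1 = −1 + 21 − 126 + 210 = 104.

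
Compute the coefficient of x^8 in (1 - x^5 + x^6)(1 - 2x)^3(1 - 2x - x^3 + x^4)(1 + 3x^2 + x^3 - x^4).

(1 - x^5 + x^6) has coefficients 1,0,0,0,0,-1,1 for degrees 0…6.
(1 - 2x)^3 has coefficients 1,-6,12,-8,0,0,0,0,0 for degrees 0…8.
Multiplying by (1 - 2x - x^3 + x^4) gives running coefficients 1,-8,24,-33,23,-18,20,-8,0 for degrees 0…8.
Finally multiplying by (1 + 3x^2 + x^3 - x^4), the product of all factors after the first has coefficients 1,-8,27,-56,86,-85,32,-6,19 for degrees 0…8.
[x^8] = 1·19 − 1·(-56) + 1·27 = 102.

102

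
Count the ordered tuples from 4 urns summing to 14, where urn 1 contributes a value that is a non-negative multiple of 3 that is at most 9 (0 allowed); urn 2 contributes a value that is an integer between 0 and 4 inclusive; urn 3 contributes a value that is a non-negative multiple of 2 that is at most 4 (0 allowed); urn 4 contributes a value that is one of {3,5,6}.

15

The generating function for the choices is (1 + q^3 + q^6 + q^9)·(1 + q + q^2 + q^3 + q^4)·(1 + q^2 + q^4)·(q^3 + q^5 + q^6); the count is [q^14].
(1 + q^3 + q^6 + q^9) has coefficients 1,0,0,1,0,0,1,0,0,1 for degrees 0…9.
(1 + q + q^2 + q^3 + q^4) has coefficients 1,1,1,1,1,0,0,0,0,0,0,0,0,0,0 for degrees 0…14.
Multiplying by (1 + q^2 + q^4) gives running coefficients 1,1,2,2,3,2,2,1,1,0,0,0,0,0,0 for degrees 0…14.
Finally multiplying by (q^3 + q^5 + q^6), the product of all factors after the first has coefficients 0,0,0,1,1,3,4,6,6,7,6,5,3,2,1 for degrees 0…14.
[q^14] = 1·1 + 1·5 + 1·6 + 1·3 = 15.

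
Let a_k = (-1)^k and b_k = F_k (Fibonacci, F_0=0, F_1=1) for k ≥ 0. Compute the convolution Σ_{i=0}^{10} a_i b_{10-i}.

33

This is [x^10] in the product of the two ordinary generating functions.
Σ = 1·55 − 1·34 + 1·21 − 1·13 + 1·8 − 1·5 + 1·3 − 1·2 + 1·1 − 1·1 + 1·0 = 33.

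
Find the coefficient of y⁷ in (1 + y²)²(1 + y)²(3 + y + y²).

3

(1 + y²)² has coefficients 1,0,2,0,1 for degrees 0…4.
(1 + y)² has coefficients 1,2,1,0,0,0,0,0 for degrees 0…7.
Finally multiplying by (3 + y + y²), the product of all factors after the first has coefficients 3,7,6,3,1,0,0,0 for degrees 0…7.
[y⁷] = 1·0 + 2·0 + 1·3 = 3.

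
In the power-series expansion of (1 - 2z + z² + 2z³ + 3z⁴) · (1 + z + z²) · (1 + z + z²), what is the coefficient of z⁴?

(1 - 2z + z² + 2z³ + 3z⁴) has coefficients 1,-2,1,2,3 for degrees 0…4.
(1 + z + z²) has coefficients 1,1,1,0,0 for degrees 0…4.
Finally multiplying by (1 + z + z²), the product of all factors after the first has coefficients 1,2,3,2,1 for degrees 0…4.
[z⁴] = 1·1 − 2·2 + 1·3 + 2·2 + 3·1 = 7.

7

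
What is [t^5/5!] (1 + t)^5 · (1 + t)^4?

15120

The EGF product rule gives c_5 = Σ_{k_1+k_2=5} C(5; k_1,k_2) · ∏ g_i(k_i), where (1+t)^5 gives the falling factorial (5)_k; (1+t)^4 gives the falling factorial (4)_k.
g_1(k) for k = 0…5: 1, 5, 20, 60, 120, 120.
g_2(k) for k = 0…5: 1, 4, 12, 24, 24, 0.
c_5 = Σ_k C(5,k)·g_1(k)·g_2(5−k) = 5·5·24 + 10·20·24 + 10·60·12 + 5·120·4 + 1·120·1 = 600 + 4800 + 7200 + 2400 + 120 = 15120.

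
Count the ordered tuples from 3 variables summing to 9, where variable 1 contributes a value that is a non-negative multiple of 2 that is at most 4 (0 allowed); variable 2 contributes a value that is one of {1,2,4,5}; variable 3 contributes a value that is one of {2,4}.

The generating function for the choices is (1 + z² + z⁴)·(z + z² + z⁴ + z⁵)·(z² + z⁴); the count is [z⁹].
(1 + z² + z⁴) has coefficients 1,0,1,0,1 for degrees 0…4.
(z + z² + z⁴ + z⁵) has coefficients 0,1,1,0,1,1,0,0,0,0 for degrees 0…9.
Finally multiplying by (z² + z⁴), the product of all factors after the first has coefficients 0,0,0,1,1,1,2,1,1,1 for degrees 0…9.
[z⁹] = 1·1 + 1·1 + 1·1 = 3.

3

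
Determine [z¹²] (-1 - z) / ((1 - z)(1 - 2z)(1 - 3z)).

-3164071

The denominator gives the recurrence a_n = 6a_(n−1) − 11a_(n−2) + 6a_(n−3) for n ≥ 3; the numerator fixes a_0 = -1, a_1 = -7, a_2 = -31.
Iterating: -1, -7, -31, -115, -391, -1267, -3991, -12355, -37831, -115027, -348151, -1050595, -3164071, so a_12 = -3164071.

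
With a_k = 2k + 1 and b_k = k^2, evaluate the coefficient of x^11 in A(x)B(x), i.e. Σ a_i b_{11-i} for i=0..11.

Write out a_i and b_{11-i} for i = 0,…,11 and sum the products.
Σ = 1·121 + 3·100 + 5·81 + 7·64 + 9·49 + 11·36 + 13·25 + 15·16 + 17·9 + 19·4 + 21·1 + 23·0 = 2926.

2926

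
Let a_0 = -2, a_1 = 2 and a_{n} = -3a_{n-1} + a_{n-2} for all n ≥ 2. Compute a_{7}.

3098

The ordinary generating function has denominator 1 + 3x - x^2.
Iterating the recurrence: a_0,…,a_{7} = -2, 2, -8, 26, -86, 284, -938, 3098.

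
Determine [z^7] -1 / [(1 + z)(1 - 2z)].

-85

Partial fractions give a closed form: a_n = (-1/3)·(-1)^n + (-2/3)·2^n.
At n = 7: a_7 = -85.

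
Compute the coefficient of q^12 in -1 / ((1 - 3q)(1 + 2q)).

-320503

Partial fractions give a closed form: a_n = (-3/5)·3^n + (-2/5)·(-2)^n.
At n = 12: a_12 = -320503.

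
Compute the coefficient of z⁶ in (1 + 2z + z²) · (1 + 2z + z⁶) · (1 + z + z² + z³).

3

(1 + 2z + z²) has coefficients 1,2,1 for degrees 0…2.
(1 + 2z + z⁶) has coefficients 1,2,0,0,0,0,1 for degrees 0…6.
Finally multiplying by (1 + z + z² + z³), the product of all factors after the first has coefficients 1,3,3,3,2,0,1 for degrees 0…6.
[z⁶] = 1·1 + 2·0 + 1·2 = 3.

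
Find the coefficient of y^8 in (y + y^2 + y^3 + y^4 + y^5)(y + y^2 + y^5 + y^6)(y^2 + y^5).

(y + y^2 + y^3 + y^4 + y^5) has coefficients 0,1,1,1,1,1 for degrees 0…5.
(y + y^2 + y^5 + y^6) has coefficients 0,1,1,0,0,1,1,0,0 for degrees 0…8.
Finally multiplying by (y^2 + y^5), the product of all factors after the first has coefficients 0,0,0,1,1,0,1,2,1 for degrees 0…8.
[y^8] = 1·2 + 1·1 + 1·0 + 1·1 + 1·1 = 5.

5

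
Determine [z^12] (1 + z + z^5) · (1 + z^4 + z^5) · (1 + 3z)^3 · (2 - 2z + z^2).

(1 + z + z^5) has coefficients 1,1,0,0,0,1 for degrees 0…5.
(1 + z^4 + z^5) has coefficients 1,0,0,0,1,1,0,0,0,0,0,0,0 for degrees 0…12.
Multiplying by (1 + 3z)^3 gives running coefficients 1,9,27,27,1,10,36,54,27,0,0,0,0 for degrees 0…12.
Finally multiplying by (2 - 2z + z^2), the product of all factors after the first has coefficients 2,16,37,9,-25,45,53,46,-18,0,27,0,0 for degrees 0…12.
[z^12] = 1·0 + 1·0 + 1·46 = 46.

46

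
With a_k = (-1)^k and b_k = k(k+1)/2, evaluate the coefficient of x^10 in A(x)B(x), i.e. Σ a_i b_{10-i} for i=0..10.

Write out a_i and b_{10-i} for i = 0,…,10 and sum the products.
Σ = 1·55 − 1·45 + 1·36 − 1·28 + 1·21 − 1·15 + 1·10 − 1·6 + 1·3 − 1·1 + 1·0 = 30.

30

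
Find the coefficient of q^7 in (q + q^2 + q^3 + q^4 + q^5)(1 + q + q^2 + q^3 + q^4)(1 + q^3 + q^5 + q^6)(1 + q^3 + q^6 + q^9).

(q + q^2 + q^3 + q^4 + q^5) has coefficients 0,1,1,1,1,1 for degrees 0…5.
(1 + q + q^2 + q^3 + q^4) has coefficients 1,1,1,1,1,0,0,0 for degrees 0…7.
Multiplying by (1 + q^3 + q^5 + q^6) gives running coefficients 1,1,1,2,2,2,3,3 for degrees 0…7.
Finally multiplying by (1 + q^3 + q^6 + q^9), the product of all factors after the first has coefficients 1,1,1,3,3,3,6,6 for degrees 0…7.
[q^7] = 1·6 + 1·3 + 1·3 + 1·3 + 1·1 = 16.

16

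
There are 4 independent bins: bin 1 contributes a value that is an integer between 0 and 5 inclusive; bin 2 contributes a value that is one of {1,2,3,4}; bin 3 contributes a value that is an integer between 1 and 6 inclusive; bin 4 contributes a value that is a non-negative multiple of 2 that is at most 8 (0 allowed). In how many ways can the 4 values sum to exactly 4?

7

The generating function for the choices is (1 + t + t² + t³ + t⁴ + t⁵)·(t + t² + t³ + t⁴)·(t + t² + t³ + t⁴ + t⁵ + t⁶)·(1 + t² + t⁴ + t⁶ + t⁸); the count is [t⁴].
(1 + t + t² + t³ + t⁴ + t⁵) has coefficients 1,1,1,1,1 for degrees 0…4.
(t + t² + t³ + t⁴) has coefficients 0,1,1,1,1 for degrees 0…4.
Multiplying by (t + t² + t³ + t⁴ + t⁵ + t⁶) gives running coefficients 0,0,1,2,3 for degrees 0…4.
Finally multiplying by (1 + t² + t⁴ + t⁶ + t⁸), the product of all factors after the first has coefficients 0,0,1,2,4 for degrees 0…4.
[t⁴] = 1·4 + 1·2 + 1·1 + 1·0 + 1·0 = 7.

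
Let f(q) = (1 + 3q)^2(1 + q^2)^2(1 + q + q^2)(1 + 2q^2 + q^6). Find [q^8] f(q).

95

(1 + 3q)^2 has coefficients 1,6,9 for degrees 0…2.
(1 + q^2)^2 has coefficients 1,0,2,0,1,0,0,0,0 for degrees 0…8.
Multiplying by (1 + q + q^2) gives running coefficients 1,1,3,2,3,1,1,0,0 for degrees 0…8.
Finally multiplying by (1 + 2q^2 + q^6), the product of all factors after the first has coefficients 1,1,5,4,9,5,8,3,5 for degrees 0…8.
[q^8] = 1·5 + 6·3 + 9·8 = 95.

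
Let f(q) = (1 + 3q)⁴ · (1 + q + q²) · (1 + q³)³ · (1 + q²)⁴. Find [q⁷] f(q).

(1 + 3q)⁴ has coefficients 1,12,54,108,81 for degrees 0…4.
(1 + q + q²) has coefficients 1,1,1,0,0,0,0,0 for degrees 0…7.
Multiplying by (1 + q³)³ gives running coefficients 1,1,1,3,3,3,3,3 for degrees 0…7.
Finally multiplying by (1 + q²)⁴, the product of all factors after the first has coefficients 1,1,5,7,13,21,25,37 for degrees 0…7.
[q⁷] = 1·37 + 12·25 + 54·21 + 108·13 + 81·7 = 3442.

3442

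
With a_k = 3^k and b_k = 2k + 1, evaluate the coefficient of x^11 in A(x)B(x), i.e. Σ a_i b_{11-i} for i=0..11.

531428

This is [x^11] in the product of the two ordinary generating functions.
Σ = 1·23 + 3·21 + 9·19 + 27·17 + 81·15 + 243·13 + 729·11 + 2187·9 + 6561·7 + 19683·5 + 59049·3 + 177147·1 = 531428.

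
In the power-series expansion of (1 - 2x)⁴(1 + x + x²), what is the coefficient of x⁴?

8

(1 - 2x)⁴ has coefficients 1,-8,24,-32,16 for degrees 0…4.
(1 + x + x²) has coefficients 1,1,1,0,0 for degrees 0…4.
[x⁴] = 1·0 − 8·0 + 24·1 − 32·1 + 16·1 = 8.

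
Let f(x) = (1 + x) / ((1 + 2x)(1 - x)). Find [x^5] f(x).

-10

Partial fractions give a closed form: a_n = (1/3)·(-2)^n + (2/3)·1^n.
At n = 5: a_5 = -10.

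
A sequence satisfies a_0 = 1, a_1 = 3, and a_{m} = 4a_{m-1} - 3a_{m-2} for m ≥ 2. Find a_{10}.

The ordinary generating function has denominator 1 - 4q + 3q^2.
Iterating the recurrence: a_0,…,a_{10} = 1, 3, 9, 27, 81, 243, 729, 2187, 6561, 19683, 59049.

59049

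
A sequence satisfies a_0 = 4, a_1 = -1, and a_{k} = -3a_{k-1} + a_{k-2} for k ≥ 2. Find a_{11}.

-312829

The ordinary generating function has denominator 1 + 3q - q^2.
Iterating the recurrence: a_0,…,a_{11} = 4, -1, 7, -22, 73, -241, 796, -2629, 8683, -28678, 94717, -312829.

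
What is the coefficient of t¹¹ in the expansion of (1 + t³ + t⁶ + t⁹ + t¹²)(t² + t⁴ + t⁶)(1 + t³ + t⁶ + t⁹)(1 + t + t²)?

(1 + t³ + t⁶ + t⁹ + t¹²) has coefficients 1,0,0,1,0,0,1,0,0,1,0,0 for degrees 0…11.
(t² + t⁴ + t⁶) has coefficients 0,0,1,0,1,0,1,0,0,0,0,0 for degrees 0…11.
Multiplying by (1 + t³ + t⁶ + t⁹) gives running coefficients 0,0,1,0,1,1,1,1,1,1,1,1 for degrees 0…11.
Finally multiplying by (1 + t + t²), the product of all factors after the first has coefficients 0,0,1,1,2,2,3,3,3,3,3,3 for degrees 0…11.
[t¹¹] = 1·3 + 1·3 + 1·2 + 1·1 = 9.

9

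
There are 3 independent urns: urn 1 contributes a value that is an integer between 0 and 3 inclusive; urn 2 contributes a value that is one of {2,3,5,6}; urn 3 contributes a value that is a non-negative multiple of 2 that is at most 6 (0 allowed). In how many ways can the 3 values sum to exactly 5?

The generating function for the choices is (1 + t + t^2 + t^3)·(t^2 + t^3 + t^5 + t^6)·(1 + t^2 + t^4 + t^6); the count is [t^5].
(1 + t + t^2 + t^3) has coefficients 1,1,1,1 for degrees 0…3.
(t^2 + t^3 + t^5 + t^6) has coefficients 0,0,1,1,0,1 for degrees 0…5.
Finally multiplying by (1 + t^2 + t^4 + t^6), the product of all factors after the first has coefficients 0,0,1,1,1,2 for degrees 0…5.
[t^5] = 1·2 + 1·1 + 1·1 + 1·1 = 5.

5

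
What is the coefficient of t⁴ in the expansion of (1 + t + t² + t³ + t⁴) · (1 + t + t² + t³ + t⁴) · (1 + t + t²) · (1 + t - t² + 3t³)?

24

(1 + t + t² + t³ + t⁴) has coefficients 1,1,1,1,1 for degrees 0…4.
(1 + t + t² + t³ + t⁴) has coefficients 1,1,1,1,1 for degrees 0…4.
Multiplying by (1 + t + t²) gives running coefficients 1,2,3,3,3 for degrees 0…4.
Finally multiplying by (1 + t - t² + 3t³), the product of all factors after the first has coefficients 1,3,4,7,9 for degrees 0…4.
[t⁴] = 1·9 + 1·7 + 1·4 + 1·3 + 1·1 = 24.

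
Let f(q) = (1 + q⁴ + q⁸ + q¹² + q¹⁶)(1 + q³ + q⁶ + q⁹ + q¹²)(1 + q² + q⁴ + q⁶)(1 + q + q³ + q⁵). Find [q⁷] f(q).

8

(1 + q⁴ + q⁸ + q¹² + q¹⁶) has coefficients 1,0,0,0,1,0,0,0 for degrees 0…7.
(1 + q³ + q⁶ + q⁹ + q¹²) has coefficients 1,0,0,1,0,0,1,0 for degrees 0…7.
Multiplying by (1 + q² + q⁴ + q⁶) gives running coefficients 1,0,1,1,1,1,2,1 for degrees 0…7.
Finally multiplying by (1 + q + q³ + q⁵), the product of all factors after the first has coefficients 1,1,1,3,2,4,4,5 for degrees 0…7.
[q⁷] = 1·5 + 1·3 = 8.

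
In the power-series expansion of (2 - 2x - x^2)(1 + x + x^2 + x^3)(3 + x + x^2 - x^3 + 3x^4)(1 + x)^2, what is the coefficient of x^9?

-20

(2 - 2x - x^2) has coefficients 2,-2,-1 for degrees 0…2.
(1 + x + x^2 + x^3) has coefficients 1,1,1,1,0,0,0,0,0,0 for degrees 0…9.
Multiplying by (3 + x + x^2 - x^3 + 3x^4) gives running coefficients 3,4,5,4,4,3,2,3,0,0 for degrees 0…9.
Finally multiplying by (1 + x)^2, the product of all factors after the first has coefficients 3,10,16,18,17,15,12,10,8,3 for degrees 0…9.
[x^9] = 2·3 − 2·8 − 1·10 = -20.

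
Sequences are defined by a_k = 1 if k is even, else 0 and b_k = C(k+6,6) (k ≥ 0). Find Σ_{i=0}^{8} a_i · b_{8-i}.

4166

This is [x^8] in the product of the two ordinary generating functions.
Σ = 1·3003 + 0·1716 + 1·924 + 0·462 + 1·210 + 0·84 + 1·28 + 0·7 + 1·1 = 4166.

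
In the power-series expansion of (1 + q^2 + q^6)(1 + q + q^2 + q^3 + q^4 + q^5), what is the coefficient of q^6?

2

(1 + q^2 + q^6) has coefficients 1,0,1,0,0,0,1 for degrees 0…6.
(1 + q + q^2 + q^3 + q^4 + q^5) has coefficients 1,1,1,1,1,1,0 for degrees 0…6.
[q^6] = 1·0 + 1·1 + 1·1 = 2.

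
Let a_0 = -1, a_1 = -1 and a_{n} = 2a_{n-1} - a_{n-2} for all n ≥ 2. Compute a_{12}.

-1

The ordinary generating function has denominator 1 - 2q + q^2.
Iterating the recurrence: a_0,…,a_{12} = -1, -1, -1, -1, -1, -1, -1, -1, -1, -1, -1, -1, -1.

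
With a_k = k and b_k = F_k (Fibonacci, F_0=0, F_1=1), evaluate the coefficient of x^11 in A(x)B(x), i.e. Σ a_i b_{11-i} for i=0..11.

364

The convolution is the x^11 coefficient of A(x)B(x).
Σ = 0·89 + 1·55 + 2·34 + 3·21 + 4·13 + 5·8 + 6·5 + 7·3 + 8·2 + 9·1 + 10·1 + 11·0 = 364.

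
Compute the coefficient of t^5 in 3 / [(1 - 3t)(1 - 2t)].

1995

The denominator gives the recurrence a_n = 5a_(n−1) − 6a_(n−2) for n ≥ 2; the numerator fixes a_0 = 3, a_1 = 15.
Iterating: 3, 15, 57, 195, 633, 1995, so a_5 = 1995.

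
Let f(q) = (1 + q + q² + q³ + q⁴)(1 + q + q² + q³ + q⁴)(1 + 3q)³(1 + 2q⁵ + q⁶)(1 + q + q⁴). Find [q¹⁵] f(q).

1631

(1 + q + q² + q³ + q⁴) has coefficients 1,1,1,1,1 for degrees 0…4.
(1 + q + q² + q³ + q⁴) has coefficients 1,1,1,1,1,0,0,0,0,0,0,0,0,0,0,0 for degrees 0…15.
Multiplying by (1 + 3q)³ gives running coefficients 1,10,37,64,64,63,54,27,0,0,0,0,0,0,0,0 for degrees 0…15.
Multiplying by (1 + 2q⁵ + q⁶) gives running coefficients 1,10,37,64,64,65,75,111,165,192,190,171,108,27,0,0 for degrees 0…15.
Finally multiplying by (1 + q + q⁴), the product of all factors after the first has coefficients 1,11,47,101,129,139,177,250,340,422,457,472,444,327,217,171 for degrees 0…15.
[q¹⁵] = 1·171 + 1·217 + 1·327 + 1·444 + 1·472 = 1631.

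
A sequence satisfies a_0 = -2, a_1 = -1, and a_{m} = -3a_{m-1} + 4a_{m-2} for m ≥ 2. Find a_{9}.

The ordinary generating function has denominator 1 + 3q - 4q^2.
Iterating the recurrence: a_0,…,a_{9} = -2, -1, -5, 11, -53, 203, -821, 3275, -13109, 52427.

52427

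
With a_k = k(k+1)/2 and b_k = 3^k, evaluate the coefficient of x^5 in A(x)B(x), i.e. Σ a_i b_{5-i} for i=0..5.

261

Write out a_i and b_{5-i} for i = 0,…,5 and sum the products.
Σ = 0·243 + 1·81 + 3·27 + 6·9 + 10·3 + 15·1 = 261.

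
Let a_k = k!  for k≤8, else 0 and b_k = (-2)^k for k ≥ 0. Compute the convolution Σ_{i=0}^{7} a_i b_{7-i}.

3856

The convolution is the t^7 coefficient of A(t)B(t).
Σ = 1·(-128) + 1·64 + 2·(-32) + 6·16 + 24·(-8) + 120·4 + 720·(-2) + 5040·1 = 3856.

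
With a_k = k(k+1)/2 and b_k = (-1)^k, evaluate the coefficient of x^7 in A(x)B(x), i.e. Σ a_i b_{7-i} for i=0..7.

16

This is [x^7] in the product of the two ordinary generating functions.
Σ = 0·(-1) + 1·1 + 3·(-1) + 6·1 + 10·(-1) + 15·1 + 21·(-1) + 28·1 = 16.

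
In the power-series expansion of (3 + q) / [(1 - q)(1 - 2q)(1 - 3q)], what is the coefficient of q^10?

871401

Partial fractions give a closed form: a_n = (2)·1^n + (-14)·2^n + (15)·3^n.
At n = 10: a_10 = 871401.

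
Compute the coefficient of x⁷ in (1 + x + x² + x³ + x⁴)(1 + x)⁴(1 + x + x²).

(1 + x + x² + x³ + x⁴) has coefficients 1,1,1,1,1 for degrees 0…4.
(1 + x)⁴ has coefficients 1,4,6,4,1,0,0,0 for degrees 0…7.
Finally multiplying by (1 + x + x²), the product of all factors after the first has coefficients 1,5,11,14,11,5,1,0 for degrees 0…7.
[x⁷] = 1·0 + 1·1 + 1·5 + 1·11 + 1·14 = 31.

31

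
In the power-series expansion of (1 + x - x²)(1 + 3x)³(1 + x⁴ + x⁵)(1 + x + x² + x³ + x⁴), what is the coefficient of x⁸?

(1 + x - x²) has coefficients 1,1,-1 for degrees 0…2.
(1 + 3x)³ has coefficients 1,9,27,27,0,0,0,0,0 for degrees 0…8.
Multiplying by (1 + x⁴ + x⁵) gives running coefficients 1,9,27,27,1,10,36,54,27 for degrees 0…8.
Finally multiplying by (1 + x + x² + x³ + x⁴), the product of all factors after the first has coefficients 1,10,37,64,65,74,101,128,128 for degrees 0…8.
[x⁸] = 1·128 + 1·128 − 1·101 = 155.

155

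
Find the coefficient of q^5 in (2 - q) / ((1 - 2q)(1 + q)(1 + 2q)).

Partial fractions give a closed form: a_n = (1/2)·2^n + (-1)·(-1)^n + (5/2)·(-2)^n.
At n = 5: a_5 = -63.

-63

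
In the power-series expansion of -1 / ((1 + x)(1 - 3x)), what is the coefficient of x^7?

Partial fractions give a closed form: a_n = (-1/4)·(-1)^n + (-3/4)·3^n.
At n = 7: a_7 = -1640.

-1640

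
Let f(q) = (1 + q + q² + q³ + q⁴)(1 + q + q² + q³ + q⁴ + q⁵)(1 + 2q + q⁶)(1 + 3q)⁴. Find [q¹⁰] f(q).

(1 + q + q² + q³ + q⁴) has coefficients 1,1,1,1,1 for degrees 0…4.
(1 + q + q² + q³ + q⁴ + q⁵) has coefficients 1,1,1,1,1,1,0,0,0,0,0 for degrees 0…10.
Multiplying by (1 + 2q + q⁶) gives running coefficients 1,3,3,3,3,3,3,1,1,1,1 for degrees 0…10.
Finally multiplying by (1 + 3q)⁴, the product of all factors after the first has coefficients 1,15,93,309,606,768,768,766,742,634,418 for degrees 0…10.
[q¹⁰] = 1·418 + 1·634 + 1·742 + 1·766 + 1·768 = 3328.

3328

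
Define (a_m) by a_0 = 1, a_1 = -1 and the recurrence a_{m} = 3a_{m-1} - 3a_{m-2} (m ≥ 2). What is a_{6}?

The ordinary generating function has denominator 1 - 3t + 3t^2.
Iterating the recurrence: a_0,…,a_{6} = 1, -1, -6, -15, -27, -36, -27.

-27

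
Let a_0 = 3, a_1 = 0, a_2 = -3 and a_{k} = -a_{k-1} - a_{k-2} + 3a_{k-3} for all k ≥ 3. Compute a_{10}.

The ordinary generating function has denominator 1 + t + t^2 - 3t^3.
Iterating the recurrence: a_0,…,a_{10} = 3, 0, -3, 12, -9, -12, 57, -72, -21, 264, -459.

-459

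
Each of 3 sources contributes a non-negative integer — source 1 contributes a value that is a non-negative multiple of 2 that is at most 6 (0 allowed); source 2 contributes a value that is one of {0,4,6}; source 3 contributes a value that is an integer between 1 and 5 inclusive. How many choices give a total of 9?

7

The generating function for the choices is (1 + x² + x⁴ + x⁶)·(1 + x⁴ + x⁶)·(x + x² + x³ + x⁴ + x⁵); the count is [x⁹].
(1 + x² + x⁴ + x⁶) has coefficients 1,0,1,0,1,0,1 for degrees 0…6.
(1 + x⁴ + x⁶) has coefficients 1,0,0,0,1,0,1,0,0,0 for degrees 0…9.
Finally multiplying by (x + x² + x³ + x⁴ + x⁵), the product of all factors after the first has coefficients 0,1,1,1,1,2,1,2,2,2 for degrees 0…9.
[x⁹] = 1·2 + 1·2 + 1·2 + 1·1 = 7.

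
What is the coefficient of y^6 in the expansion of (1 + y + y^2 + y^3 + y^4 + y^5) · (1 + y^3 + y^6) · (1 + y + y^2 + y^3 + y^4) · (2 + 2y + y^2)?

41

(1 + y + y^2 + y^3 + y^4 + y^5) has coefficients 1,1,1,1,1,1 for degrees 0…5.
(1 + y^3 + y^6) has coefficients 1,0,0,1,0,0,1 for degrees 0…6.
Multiplying by (1 + y + y^2 + y^3 + y^4) gives running coefficients 1,1,1,2,2,1,2 for degrees 0…6.
Finally multiplying by (2 + 2y + y^2), the product of all factors after the first has coefficients 2,4,5,7,9,8,8 for degrees 0…6.
[y^6] = 1·8 + 1·8 + 1·9 + 1·7 + 1·5 + 1·4 = 41.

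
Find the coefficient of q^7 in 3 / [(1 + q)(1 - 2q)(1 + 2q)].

-255

Partial fractions give a closed form: a_n = (-1)·(-1)^n + (1)·2^n + (3)·(-2)^n.
At n = 7: a_7 = -255.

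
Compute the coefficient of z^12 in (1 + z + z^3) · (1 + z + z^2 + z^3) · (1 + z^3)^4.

19

(1 + z + z^3) has coefficients 1,1,0,1 for degrees 0…3.
(1 + z + z^2 + z^3) has coefficients 1,1,1,1,0,0,0,0,0,0,0,0,0 for degrees 0…12.
Finally multiplying by (1 + z^3)^4, the product of all factors after the first has coefficients 1,1,1,5,4,4,10,6,6,10,4,4,5 for degrees 0…12.
[z^12] = 1·5 + 1·4 + 1·10 = 19.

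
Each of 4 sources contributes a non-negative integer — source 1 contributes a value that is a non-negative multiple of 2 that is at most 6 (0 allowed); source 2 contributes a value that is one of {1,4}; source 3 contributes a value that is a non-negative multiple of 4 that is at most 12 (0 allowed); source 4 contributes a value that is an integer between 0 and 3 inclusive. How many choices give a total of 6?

5

The generating function for the choices is (1 + q² + q⁴ + q⁶)·(q + q⁴)·(1 + q⁴ + q⁸ + q¹²)·(1 + q + q² + q³); the count is [q⁶].
(1 + q² + q⁴ + q⁶) has coefficients 1,0,1,0,1,0,1 for degrees 0…6.
(q + q⁴) has coefficients 0,1,0,0,1,0,0 for degrees 0…6.
Multiplying by (1 + q⁴ + q⁸ + q¹²) gives running coefficients 0,1,0,0,1,1,0 for degrees 0…6.
Finally multiplying by (1 + q + q² + q³), the product of all factors after the first has coefficients 0,1,1,1,2,2,2 for degrees 0…6.
[q⁶] = 1·2 + 1·2 + 1·1 + 1·0 = 5.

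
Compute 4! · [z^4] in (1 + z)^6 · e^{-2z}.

The EGF product rule gives c_4 = Σ_{k_1+k_2=4} C(4; k_1,k_2) · ∏ g_i(k_i), where (1+z)^6 gives the falling factorial (6)_k; e^{-2z} gives (-2)^k.
g_1(k) for k = 0…4: 1, 6, 30, 120, 360.
g_2(k) for k = 0…4: 1, -2, 4, -8, 16.
c_4 = Σ_k C(4,k)·g_1(k)·g_2(4−k) = 1·1·16 + 4·6·(-8) + 6·30·4 + 4·120·(-2) + 1·360·1 = 16 − 192 + 720 − 960 + 360 = -56.

-56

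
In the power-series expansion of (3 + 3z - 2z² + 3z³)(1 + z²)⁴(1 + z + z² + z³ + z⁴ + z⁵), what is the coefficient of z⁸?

(3 + 3z - 2z² + 3z³) has coefficients 3,3,-2,3 for degrees 0…3.
(1 + z²)⁴ has coefficients 1,0,4,0,6,0,4,0,1 for degrees 0…8.
Finally multiplying by (1 + z + z² + z³ + z⁴ + z⁵), the product of all factors after the first has coefficients 1,1,5,5,11,11,14,14,11 for degrees 0…8.
[z⁸] = 3·11 + 3·14 − 2·14 + 3·11 = 80.

80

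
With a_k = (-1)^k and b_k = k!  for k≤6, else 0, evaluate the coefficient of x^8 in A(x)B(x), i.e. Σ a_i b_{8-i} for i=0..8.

620

The convolution is the x^8 coefficient of A(x)B(x).
Σ = 1·0 − 1·0 + 1·720 − 1·120 + 1·24 − 1·6 + 1·2 − 1·1 + 1·1 = 620.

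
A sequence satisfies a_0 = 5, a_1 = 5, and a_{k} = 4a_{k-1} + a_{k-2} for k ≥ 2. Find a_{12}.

The ordinary generating function has denominator 1 - 4x - x^2.
Iterating the recurrence: a_0,…,a_{12} = 5, 5, 25, 105, 445, 1885, 7985, 33825, 143285, 606965, 2571145, 10891545, 46137325.

46137325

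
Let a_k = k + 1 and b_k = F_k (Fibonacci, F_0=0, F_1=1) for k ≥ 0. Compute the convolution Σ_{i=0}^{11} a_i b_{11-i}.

Write out a_i and b_{11-i} for i = 0,…,11 and sum the products.
Σ = 1·89 + 2·55 + 3·34 + 4·21 + 5·13 + 6·8 + 7·5 + 8·3 + 9·2 + 10·1 + 11·1 + 12·0 = 596.

596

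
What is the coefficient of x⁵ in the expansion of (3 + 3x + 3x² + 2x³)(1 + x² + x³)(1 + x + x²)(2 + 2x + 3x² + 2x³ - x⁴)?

147

(3 + 3x + 3x² + 2x³) has coefficients 3,3,3,2 for degrees 0…3.
(1 + x² + x³) has coefficients 1,0,1,1,0,0 for degrees 0…5.
Multiplying by (1 + x + x²) gives running coefficients 1,1,2,2,2,1 for degrees 0…5.
Finally multiplying by (2 + 2x + 3x² + 2x³ - x⁴), the product of all factors after the first has coefficients 2,4,9,13,15,15 for degrees 0…5.
[x⁵] = 3·15 + 3·15 + 3·13 + 2·9 = 147.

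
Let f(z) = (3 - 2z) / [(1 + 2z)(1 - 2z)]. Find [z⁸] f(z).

Partial fractions give a closed form: a_n = (2)·(-2)^n + (1)·2^n.
At n = 8: a_8 = 768.

768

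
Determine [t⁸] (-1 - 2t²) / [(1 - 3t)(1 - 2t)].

-23289

The denominator gives the recurrence a_n = 5a_(n−1) − 6a_(n−2) for n ≥ 3; the numerator fixes a_0 = -1, a_1 = -5, a_2 = -21.
Iterating: -1, -5, -21, -75, -249, -795, -2481, -7635, -23289, so a_8 = -23289.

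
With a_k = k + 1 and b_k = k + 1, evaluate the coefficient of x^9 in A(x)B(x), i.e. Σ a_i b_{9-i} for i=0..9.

The convolution is the t^9 coefficient of A(t)B(t).
Σ = 1·10 + 2·9 + 3·8 + 4·7 + 5·6 + 6·5 + 7·4 + 8·3 + 9·2 + 10·1 = 220.

220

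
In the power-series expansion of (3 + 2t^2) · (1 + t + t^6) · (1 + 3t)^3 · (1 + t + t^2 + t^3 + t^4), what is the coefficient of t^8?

428

(3 + 2t^2) has coefficients 3,0,2 for degrees 0…2.
(1 + t + t^6) has coefficients 1,1,0,0,0,0,1,0,0 for degrees 0…8.
Multiplying by (1 + 3t)^3 gives running coefficients 1,10,36,54,27,0,1,9,27 for degrees 0…8.
Finally multiplying by (1 + t + t^2 + t^3 + t^4), the product of all factors after the first has coefficients 1,11,47,101,128,127,118,91,64 for degrees 0…8.
[t^8] = 3·64 + 2·118 = 428.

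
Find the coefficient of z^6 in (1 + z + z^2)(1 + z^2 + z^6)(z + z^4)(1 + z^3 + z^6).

(1 + z + z^2) has coefficients 1,1,1 for degrees 0…2.
(1 + z^2 + z^6) has coefficients 1,0,1,0,0,0,1 for degrees 0…6.
Multiplying by (z + z^4) gives running coefficients 0,1,0,1,1,0,1 for degrees 0…6.
Finally multiplying by (1 + z^3 + z^6), the product of all factors after the first has coefficients 0,1,0,1,2,0,2 for degrees 0…6.
[z^6] = 1·2 + 1·0 + 1·2 = 4.

4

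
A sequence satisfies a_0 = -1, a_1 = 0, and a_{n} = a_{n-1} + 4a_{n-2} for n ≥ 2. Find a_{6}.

-116

The ordinary generating function has denominator 1 - x - 4x^2.
Iterating the recurrence: a_0,…,a_{6} = -1, 0, -4, -4, -20, -36, -116.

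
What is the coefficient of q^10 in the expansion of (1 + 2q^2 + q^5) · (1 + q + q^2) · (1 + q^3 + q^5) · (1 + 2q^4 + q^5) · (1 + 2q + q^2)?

59

(1 + 2q^2 + q^5) has coefficients 1,0,2,0,0,1 for degrees 0…5.
(1 + q + q^2) has coefficients 1,1,1,0,0,0,0,0,0,0,0 for degrees 0…10.
Multiplying by (1 + q^3 + q^5) gives running coefficients 1,1,1,1,1,2,1,1,0,0,0 for degrees 0…10.
Multiplying by (1 + 2q^4 + q^5) gives running coefficients 1,1,1,1,3,5,4,4,3,5,4 for degrees 0…10.
Finally multiplying by (1 + 2q + q^2), the product of all factors after the first has coefficients 1,3,4,4,6,12,17,17,15,15,17 for degrees 0…10.
[q^10] = 1·17 + 2·15 + 1·12 = 59.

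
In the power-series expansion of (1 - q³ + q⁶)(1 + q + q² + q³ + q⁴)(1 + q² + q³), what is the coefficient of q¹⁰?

2

(1 - q³ + q⁶) has coefficients 1,0,0,-1,0,0,1 for degrees 0…6.
(1 + q + q² + q³ + q⁴) has coefficients 1,1,1,1,1,0,0,0,0,0,0 for degrees 0…10.
Finally multiplying by (1 + q² + q³), the product of all factors after the first has coefficients 1,1,2,3,3,2,2,1,0,0,0 for degrees 0…10.
[q¹⁰] = 1·0 − 1·1 + 1·3 = 2.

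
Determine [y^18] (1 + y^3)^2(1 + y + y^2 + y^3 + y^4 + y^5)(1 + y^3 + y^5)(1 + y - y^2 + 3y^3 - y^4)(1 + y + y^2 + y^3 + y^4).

(1 + y^3)^2 has coefficients 1,0,0,2,0,0,1 for degrees 0…6.
(1 + y + y^2 + y^3 + y^4 + y^5) has coefficients 1,1,1,1,1,1,0,0,0,0,0,0,0,0,0,0,0,0,0 for degrees 0…18.
Multiplying by (1 + y^3 + y^5) gives running coefficients 1,1,1,2,2,3,2,2,2,1,1,0,0,0,0,0,0,0,0 for degrees 0…18.
Multiplying by (1 + y - y^2 + 3y^3 - y^4) gives running coefficients 1,2,1,5,5,5,8,5,9,4,4,4,0,2,-1,0,0,0,0 for degrees 0…18.
Finally multiplying by (1 + y + y^2 + y^3 + y^4), the product of all factors after the first has coefficients 1,3,4,9,14,18,24,28,32,31,30,26,21,14,9,5,1,1,-1 for degrees 0…18.
[y^18] = 1·(-1) + 2·5 + 1·21 = 30.

30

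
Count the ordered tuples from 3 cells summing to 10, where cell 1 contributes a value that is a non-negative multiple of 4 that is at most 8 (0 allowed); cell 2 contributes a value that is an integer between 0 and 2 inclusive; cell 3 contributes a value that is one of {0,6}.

2

The generating function for the choices is (1 + t^4 + t^8)·(1 + t + t^2)·(1 + t^6); the count is [t^10].
(1 + t^4 + t^8) has coefficients 1,0,0,0,1,0,0,0,1 for degrees 0…8.
(1 + t + t^2) has coefficients 1,1,1,0,0,0,0,0,0,0,0 for degrees 0…10.
Finally multiplying by (1 + t^6), the product of all factors after the first has coefficients 1,1,1,0,0,0,1,1,1,0,0 for degrees 0…10.
[t^10] = 1·0 + 1·1 + 1·1 = 2.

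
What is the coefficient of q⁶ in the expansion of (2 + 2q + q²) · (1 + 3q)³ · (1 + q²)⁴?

(2 + 2q + q²) has coefficients 2,2,1 for degrees 0…2.
(1 + 3q)³ has coefficients 1,9,27,27,0,0,0 for degrees 0…6.
Finally multiplying by (1 + q²)⁴, the product of all factors after the first has coefficients 1,9,31,63,114,162,166 for degrees 0…6.
[q⁶] = 2·166 + 2·162 + 1·114 = 770.

770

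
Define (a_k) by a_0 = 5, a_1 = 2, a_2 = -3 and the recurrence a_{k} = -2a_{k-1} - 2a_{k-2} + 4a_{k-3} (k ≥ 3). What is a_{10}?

The ordinary generating function has denominator 1 + 2z + 2z^2 - 4z^3.
Iterating the recurrence: a_0,…,a_{10} = 5, 2, -3, 22, -30, 4, 140, -408, 552, 272, -3280.

-3280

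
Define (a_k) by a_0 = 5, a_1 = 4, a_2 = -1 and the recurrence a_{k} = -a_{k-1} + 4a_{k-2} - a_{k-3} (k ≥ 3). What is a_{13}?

155149

The ordinary generating function has denominator 1 + t - 4t^2 + t^3.
Iterating the recurrence: a_0,…,a_{13} = 5, 4, -1, 12, -20, 69, -161, 457, -1170, 3159, -8296, 22102, -58445, 155149.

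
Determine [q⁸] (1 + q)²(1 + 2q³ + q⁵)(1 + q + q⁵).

3

(1 + q)² has coefficients 1,2,1 for degrees 0…2.
(1 + 2q³ + q⁵) has coefficients 1,0,0,2,0,1,0,0,0 for degrees 0…8.
Finally multiplying by (1 + q + q⁵), the product of all factors after the first has coefficients 1,1,0,2,2,2,1,0,2 for degrees 0…8.
[q⁸] = 1·2 + 2·0 + 1·1 = 3.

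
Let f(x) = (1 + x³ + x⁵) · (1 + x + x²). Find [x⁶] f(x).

1

(1 + x³ + x⁵) has coefficients 1,0,0,1,0,1 for degrees 0…5.
(1 + x + x²) has coefficients 1,1,1,0,0,0,0 for degrees 0…6.
[x⁶] = 1·0 + 1·0 + 1·1 = 1.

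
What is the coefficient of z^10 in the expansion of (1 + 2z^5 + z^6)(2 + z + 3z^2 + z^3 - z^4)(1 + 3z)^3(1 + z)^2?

(1 + 2z^5 + z^6) has coefficients 1,0,0,0,0,2,1 for degrees 0…6.
(2 + z + 3z^2 + z^3 - z^4) has coefficients 2,1,3,1,-1,0,0,0,0,0,0 for degrees 0…10.
Multiplying by (1 + 3z)^3 gives running coefficients 2,19,66,109,116,99,0,-27,0,0,0 for degrees 0…10.
Finally multiplying by (1 + z)^2, the product of all factors after the first has coefficients 2,23,106,260,400,440,314,72,-54,-27,0 for degrees 0…10.
[z^10] = 1·0 + 2·440 + 1·400 = 1280.

1280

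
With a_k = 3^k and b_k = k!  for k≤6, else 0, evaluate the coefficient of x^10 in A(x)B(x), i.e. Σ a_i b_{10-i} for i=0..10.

209952

The convolution is the t^10 coefficient of A(t)B(t).
Σ = 1·0 + 3·0 + 9·0 + 27·0 + 81·720 + 243·120 + 729·24 + 2187·6 + 6561·2 + 19683·1 + 59049·1 = 209952.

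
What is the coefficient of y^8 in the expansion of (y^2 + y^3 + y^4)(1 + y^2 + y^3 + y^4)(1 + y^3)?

3

(y^2 + y^3 + y^4) has coefficients 0,0,1,1,1 for degrees 0…4.
(1 + y^2 + y^3 + y^4) has coefficients 1,0,1,1,1,0,0,0,0 for degrees 0…8.
Finally multiplying by (1 + y^3), the product of all factors after the first has coefficients 1,0,1,2,1,1,1,1,0 for degrees 0…8.
[y^8] = 1·1 + 1·1 + 1·1 = 3.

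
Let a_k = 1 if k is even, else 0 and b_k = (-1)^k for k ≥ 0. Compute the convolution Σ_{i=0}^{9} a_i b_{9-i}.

This is [x^9] in the product of the two ordinary generating functions.
Σ = 1·(-1) + 0·1 + 1·(-1) + 0·1 + 1·(-1) + 0·1 + 1·(-1) + 0·1 + 1·(-1) + 0·1 = -5.

-5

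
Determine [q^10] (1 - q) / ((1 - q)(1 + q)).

Partial fractions give a closed form: a_n = (1)·(-1)^n.
At n = 10: a_10 = 1.

1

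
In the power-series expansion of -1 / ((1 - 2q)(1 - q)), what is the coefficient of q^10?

Partial fractions give a closed form: a_n = (-2)·2^n + (1)·1^n.
At n = 10: a_10 = -2047.

-2047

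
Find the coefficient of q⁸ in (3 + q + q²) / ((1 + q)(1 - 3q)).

16950

The denominator gives the recurrence a_n = 2a_(n−1) + 3a_(n−2) for n ≥ 3; the numerator fixes a_0 = 3, a_1 = 7, a_2 = 24.
Iterating: 3, 7, 24, 69, 210, 627, 1884, 5649, 16950, so a_8 = 16950.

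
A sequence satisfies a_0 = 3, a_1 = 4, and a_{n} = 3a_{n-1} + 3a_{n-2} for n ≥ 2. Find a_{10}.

853416

The ordinary generating function has denominator 1 - 3x - 3x^2.
Iterating the recurrence: a_0,…,a_{10} = 3, 4, 21, 75, 288, 1089, 4131, 15660, 59373, 225099, 853416.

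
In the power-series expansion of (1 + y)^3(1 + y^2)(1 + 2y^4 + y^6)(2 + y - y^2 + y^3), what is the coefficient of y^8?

(1 + y)^3 has coefficients 1,3,3,1 for degrees 0…3.
(1 + y^2) has coefficients 1,0,1,0,0,0,0,0,0 for degrees 0…8.
Multiplying by (1 + 2y^4 + y^6) gives running coefficients 1,0,1,0,2,0,3,0,1 for degrees 0…8.
Finally multiplying by (2 + y - y^2 + y^3), the product of all factors after the first has coefficients 2,1,1,2,3,3,4,5,-1 for degrees 0…8.
[y^8] = 1·(-1) + 3·5 + 3·4 + 1·3 = 29.

29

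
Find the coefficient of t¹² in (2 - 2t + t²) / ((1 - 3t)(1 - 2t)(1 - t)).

3433887

The denominator gives the recurrence a_n = 6a_(n−1) − 11a_(n−2) + 6a_(n−3) for n ≥ 3; the numerator fixes a_0 = 2, a_1 = 10, a_2 = 39.
Iterating: 2, 10, 39, 136, 447, 1420, 4419, 13576, 41367, 125380, 378699, 1141216, 3433887, so a_12 = 3433887.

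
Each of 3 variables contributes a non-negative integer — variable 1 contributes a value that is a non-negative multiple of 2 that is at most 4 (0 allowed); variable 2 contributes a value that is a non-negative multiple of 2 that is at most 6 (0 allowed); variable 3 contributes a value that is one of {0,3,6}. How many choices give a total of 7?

3

The generating function for the choices is (1 + t² + t⁴)·(1 + t² + t⁴ + t⁶)·(1 + t³ + t⁶); the count is [t⁷].
(1 + t² + t⁴) has coefficients 1,0,1,0,1 for degrees 0…4.
(1 + t² + t⁴ + t⁶) has coefficients 1,0,1,0,1,0,1,0 for degrees 0…7.
Finally multiplying by (1 + t³ + t⁶), the product of all factors after the first has coefficients 1,0,1,1,1,1,2,1 for degrees 0…7.
[t⁷] = 1·1 + 1·1 + 1·1 = 3.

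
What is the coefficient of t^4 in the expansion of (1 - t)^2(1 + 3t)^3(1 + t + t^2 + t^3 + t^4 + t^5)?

(1 - t)^2 has coefficients 1,-2,1 for degrees 0…2.
(1 + 3t)^3 has coefficients 1,9,27,27,0 for degrees 0…4.
Finally multiplying by (1 + t + t^2 + t^3 + t^4 + t^5), the product of all factors after the first has coefficients 1,10,37,64,64 for degrees 0…4.
[t^4] = 1·64 − 2·64 + 1·37 = -27.

-27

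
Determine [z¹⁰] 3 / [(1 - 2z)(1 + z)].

Partial fractions give a closed form: a_n = (2)·2^n + (1)·(-1)^n.
At n = 10: a_10 = 2049.

2049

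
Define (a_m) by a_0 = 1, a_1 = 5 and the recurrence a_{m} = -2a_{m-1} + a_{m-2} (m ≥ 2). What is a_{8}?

-1871

The ordinary generating function has denominator 1 + 2t - t^2.
Iterating the recurrence: a_0,…,a_{8} = 1, 5, -9, 23, -55, 133, -321, 775, -1871.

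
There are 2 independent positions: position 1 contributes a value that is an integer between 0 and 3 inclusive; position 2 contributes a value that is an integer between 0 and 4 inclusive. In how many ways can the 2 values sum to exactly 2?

The generating function for the choices is (1 + q + q^2 + q^3)·(1 + q + q^2 + q^3 + q^4); the count is [q^2].
(1 + q + q^2 + q^3) has coefficients 1,1,1 for degrees 0…2.
(1 + q + q^2 + q^3 + q^4) has coefficients 1,1,1 for degrees 0…2.
[q^2] = 1·1 + 1·1 + 1·1 = 3.

3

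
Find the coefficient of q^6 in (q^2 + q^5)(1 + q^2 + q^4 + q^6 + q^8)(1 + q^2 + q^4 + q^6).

3

(q^2 + q^5) has coefficients 0,0,1,0,0,1 for degrees 0…5.
(1 + q^2 + q^4 + q^6 + q^8) has coefficients 1,0,1,0,1,0,1 for degrees 0…6.
Finally multiplying by (1 + q^2 + q^4 + q^6), the product of all factors after the first has coefficients 1,0,2,0,3,0,4 for degrees 0…6.
[q^6] = 1·3 + 1·0 = 3.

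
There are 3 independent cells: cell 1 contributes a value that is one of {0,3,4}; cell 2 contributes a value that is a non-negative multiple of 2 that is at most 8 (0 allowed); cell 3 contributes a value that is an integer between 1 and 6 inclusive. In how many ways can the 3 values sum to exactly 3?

The generating function for the choices is (1 + z^3 + z^4)·(1 + z^2 + z^4 + z^6 + z^8)·(z + z^2 + z^3 + z^4 + z^5 + z^6); the count is [z^3].
(1 + z^3 + z^4) has coefficients 1,0,0,1 for degrees 0…3.
(1 + z^2 + z^4 + z^6 + z^8) has coefficients 1,0,1,0 for degrees 0…3.
Finally multiplying by (z + z^2 + z^3 + z^4 + z^5 + z^6), the product of all factors after the first has coefficients 0,1,1,2 for degrees 0…3.
[z^3] = 1·2 + 1·0 = 2.

2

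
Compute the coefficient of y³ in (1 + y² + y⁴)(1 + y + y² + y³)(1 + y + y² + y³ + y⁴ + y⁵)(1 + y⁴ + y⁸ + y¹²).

(1 + y² + y⁴) has coefficients 1,0,1,0 for degrees 0…3.
(1 + y + y² + y³) has coefficients 1,1,1,1 for degrees 0…3.
Multiplying by (1 + y + y² + y³ + y⁴ + y⁵) gives running coefficients 1,2,3,4 for degrees 0…3.
Finally multiplying by (1 + y⁴ + y⁸ + y¹²), the product of all factors after the first has coefficients 1,2,3,4 for degrees 0…3.
[y³] = 1·4 + 1·2 = 6.

6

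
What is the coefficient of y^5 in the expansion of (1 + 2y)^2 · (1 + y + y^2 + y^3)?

(1 + 2y)^2 has coefficients 1,4,4 for degrees 0…2.
(1 + y + y^2 + y^3) has coefficients 1,1,1,1,0,0 for degrees 0…5.
[y^5] = 1·0 + 4·0 + 4·1 = 4.

4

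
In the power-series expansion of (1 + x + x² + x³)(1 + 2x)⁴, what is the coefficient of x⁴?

80

(1 + x + x² + x³) has coefficients 1,1,1,1 for degrees 0…3.
(1 + 2x)⁴ has coefficients 1,8,24,32,16 for degrees 0…4.
[x⁴] = 1·16 + 1·32 + 1·24 + 1·8 = 80.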